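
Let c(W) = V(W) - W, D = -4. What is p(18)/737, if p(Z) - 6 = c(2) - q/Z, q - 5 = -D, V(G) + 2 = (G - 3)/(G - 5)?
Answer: 1/402 ≈ 0.0024876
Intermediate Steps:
V(G) = -2 + (-3 + G)/(-5 + G) (V(G) = -2 + (G - 3)/(G - 5) = -2 + (-3 + G)/(-5 + G))
q = 9 (q = 5 - 1*(-4) = 5 + 4 = 9)
c(W) = -W + (7 - W)/(-5 + W) (c(W) = (7 - W)/(-5 + W) - W = -W + (7 - W)/(-5 + W))
p(Z) = 7/3 - 9/Z (p(Z) = 6 + ((7 - 1*2 - 1*2*(-5 + 2))/(-5 + 2) - 9/Z) = 6 + ((7 - 2 - 1*2*(-3))/(-3) - 9/Z) = 6 + (-(7 - 2 + 6)/3 - 9/Z) = 6 + (-⅓*11 - 9/Z) = 6 + (-11/3 - 9/Z) = 7/3 - 9/Z)
p(18)/737 = (7/3 - 9/18)/737 = (7/3 - 9*1/18)*(1/737) = (7/3 - ½)*(1/737) = (11/6)*(1/737) = 1/402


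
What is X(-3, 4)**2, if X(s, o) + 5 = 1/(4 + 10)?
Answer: 4761/196 ≈ 24.291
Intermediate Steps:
X(s, o) = -69/14 (X(s, o) = -5 + 1/(4 + 10) = -5 + 1/14 = -69/14)
X(-3, 4)**2 = (-69/14)**2 = 4761/196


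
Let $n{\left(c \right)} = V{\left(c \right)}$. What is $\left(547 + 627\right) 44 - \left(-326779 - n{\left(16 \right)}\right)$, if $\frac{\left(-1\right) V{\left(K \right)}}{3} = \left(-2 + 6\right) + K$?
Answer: $378375$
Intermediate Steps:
$V{\left(K \right)} = -12 - 3 K$ ($V{\left(K \right)} = - 3 \left(\left(-2 + 6\right) + K\right) = - 3 \left(4 + K\right) = -12 - 3 K$)
$n{\left(c \right)} = -12 - 3 c$
$\left(547 + 627\right) 44 - \left(-326779 - n{\left(16 \right)}\right) = \left(547 + 627\right) 44 - \left(-326779 - \left(-12 - 48\right)\right) = 1174 \cdot 44 - \left(-326779 - \left(-12 - 48\right)\right) = 51656 - \left(-326779 - -60\right) = 51656 - \left(-326779 + 60\right) = 51656 - -326719 = 51656 + 326719 = 378375$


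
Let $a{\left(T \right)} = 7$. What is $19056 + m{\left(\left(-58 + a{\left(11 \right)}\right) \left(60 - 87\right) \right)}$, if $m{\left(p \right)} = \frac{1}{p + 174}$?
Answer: $\frac{29555857}{1551} \approx 19056.0$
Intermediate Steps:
$m{\left(p \right)} = \frac{1}{174 + p}$
$19056 + m{\left(\left(-58 + a{\left(11 \right)}\right) \left(60 - 87\right) \right)} = 19056 + \frac{1}{174 + \left(-58 + 7\right) \left(60 - 87\right)} = 19056 + \frac{1}{174 - -1377} = 19056 + \frac{1}{174 + 1377} = 19056 + \frac{1}{1551} = \frac{29555857}{1551}$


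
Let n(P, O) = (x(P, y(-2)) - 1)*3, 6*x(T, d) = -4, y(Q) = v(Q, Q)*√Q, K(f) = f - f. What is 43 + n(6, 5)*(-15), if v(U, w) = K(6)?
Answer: 118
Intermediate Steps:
K(f) = 0
v(U, w) = 0
y(Q) = 0 (y(Q) = 0*√Q = 0)
x(T, d) = -⅔ (x(T, d) = (⅙)*(-4) = -⅔)
n(P, O) = -5 (n(P, O) = (-⅔ - 1)*3 = -5/3*3 = -5)
43 + n(6, 5)*(-15) = 43 - 5*(-15) = 43 + 75 = 118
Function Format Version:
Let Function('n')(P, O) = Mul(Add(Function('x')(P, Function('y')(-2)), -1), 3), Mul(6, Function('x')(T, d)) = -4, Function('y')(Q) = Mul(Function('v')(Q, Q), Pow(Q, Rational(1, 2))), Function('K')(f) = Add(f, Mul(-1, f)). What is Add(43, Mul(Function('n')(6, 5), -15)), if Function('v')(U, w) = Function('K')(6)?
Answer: 118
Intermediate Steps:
Function('K')(f) = 0
Function('v')(U, w) = 0
Function('y')(Q) = 0 (Function('y')(Q) = Mul(0, Pow(Q, Rational(1, 2))) = 0)
Function('x')(T, d) = Rational(-2, 3) (Function('x')(T, d) = Mul(Rational(1, 6), -4) = Rational(-2, 3))
Function('n')(P, O) = -5 (Function('n')(P, O) = Mul(Add(Rational(-2, 3), -1), 3) = Mul(Rational(-5, 3), 3) = -5)
Add(43, Mul(Function('n')(6, 5), -15)) = Add(43, Mul(-5, -15)) = Add(43, 75) = 118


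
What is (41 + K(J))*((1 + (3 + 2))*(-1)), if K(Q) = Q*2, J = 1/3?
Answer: -250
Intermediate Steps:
J = ⅓ ≈ 0.33333
K(Q) = 2*Q
(41 + K(J))*((1 + (3 + 2))*(-1)) = (41 + 2*(⅓))*((1 + (3 + 2))*(-1)) = (41 + ⅔)*((1 + 5)*(-1)) = 125*(6*(-1))/3 = (125/3)*(-6) = -250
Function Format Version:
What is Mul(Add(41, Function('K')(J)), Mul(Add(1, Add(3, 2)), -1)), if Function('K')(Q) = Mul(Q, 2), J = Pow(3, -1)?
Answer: -250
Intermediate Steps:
J = Rational(1, 3) ≈ 0.33333
Function('K')(Q) = Mul(2, Q)
Mul(Add(41, Function('K')(J)), Mul(Add(1, Add(3, 2)), -1)) = Mul(Add(41, Mul(2, Rational(1, 3))), Mul(Add(1, Add(3, 2)), -1)) = Mul(Add(41, Rational(2, 3)), Mul(Add(1, 5), -1)) = Mul(Rational(125, 3), Mul(6, -1)) = Mul(Rational(125, 3), -6) = -250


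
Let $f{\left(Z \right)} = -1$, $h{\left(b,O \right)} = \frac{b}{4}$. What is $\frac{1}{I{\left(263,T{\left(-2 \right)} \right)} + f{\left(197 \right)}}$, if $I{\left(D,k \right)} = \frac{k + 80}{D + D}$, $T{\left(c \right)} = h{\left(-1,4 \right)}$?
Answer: $- \frac{2104}{1785} \approx -1.1787$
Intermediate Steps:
$h{\left(b,O \right)} = \frac{b}{4}$ ($h{\left(b,O \right)} = b \frac{1}{4} = \frac{b}{4}$)
$T{\left(c \right)} = - \frac{1}{4}$ ($T{\left(c \right)} = \frac{1}{4} \left(-1\right) = - \frac{1}{4}$)
$I{\left(D,k \right)} = \frac{80 + k}{2 D}$
$\frac{1}{I{\left(263,T{\left(-2 \right)} \right)} + f{\left(197 \right)}} = \frac{1}{\frac{80 - \frac{1}{4}}{2 \cdot 263} - 1} = \frac{1}{\frac{1}{2} \cdot \frac{1}{263} \cdot \frac{319}{4} - 1} = \frac{1}{\frac{319}{2104} - 1} = \frac{1}{- \frac{1785}{2104}} = - \frac{2104}{1785}$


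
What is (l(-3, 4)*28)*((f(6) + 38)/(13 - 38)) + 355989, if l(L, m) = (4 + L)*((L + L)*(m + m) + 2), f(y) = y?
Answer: 8956397/25 ≈ 3.5826e+5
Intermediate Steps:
l(L, m) = (2 + 4*L*m)*(4 + L) (l(L, m) = (4 + L)*((2*L)*(2*m) + 2) = (4 + L)*(4*L*m + 2) = (4 + L)*(2 + 4*L*m) = (2 + 4*L*m)*(4 + L))
(l(-3, 4)*28)*((f(6) + 38)/(13 - 38)) + 355989 = ((8 + 2*(-3) + 4*4*(-3)² + 16*(-3)*4)*28)*((6 + 38)/(13 - 38)) + 355989 = ((8 - 6 + 4*4*9 - 192)*28)*(44/(-25)) + 355989 = ((8 - 6 + 144 - 192)*28)*(44*(-1/25)) + 355989 = -46*28*(-44/25) + 355989 = -1288*(-44/25) + 355989 = 56672/25 + 355989 = 8956397/25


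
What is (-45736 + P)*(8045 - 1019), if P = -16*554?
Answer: -383619600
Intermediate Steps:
P = -8864
(-45736 + P)*(8045 - 1019) = (-45736 - 8864)*(8045 - 1019) = -54600*7026 = -383619600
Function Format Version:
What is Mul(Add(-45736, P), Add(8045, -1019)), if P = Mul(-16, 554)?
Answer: -383619600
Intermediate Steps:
P = -8864
Mul(Add(-45736, P), Add(8045, -1019)) = Mul(Add(-45736, -8864), Add(8045, -1019)) = Mul(-54600, 7026) = -383619600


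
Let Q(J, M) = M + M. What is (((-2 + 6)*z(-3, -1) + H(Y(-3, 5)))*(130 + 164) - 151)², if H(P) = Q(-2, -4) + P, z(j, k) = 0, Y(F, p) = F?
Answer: 11458225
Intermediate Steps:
Q(J, M) = 2*M
H(P) = -8 + P (H(P) = 2*(-4) + P = -8 + P)
(((-2 + 6)*z(-3, -1) + H(Y(-3, 5)))*(130 + 164) - 151)² = (((-2 + 6)*0 + (-8 - 3))*(130 + 164) - 151)² = ((4*0 - 11)*294 - 151)² = ((0 - 11)*294 - 151)² = (-11*294 - 151)² = (-3234 - 151)² = (-3385)² = 11458225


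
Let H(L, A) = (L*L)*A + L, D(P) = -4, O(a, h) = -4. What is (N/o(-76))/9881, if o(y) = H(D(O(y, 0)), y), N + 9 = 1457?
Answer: -362/3013705 ≈ -0.00012012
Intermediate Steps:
N = 1448 (N = -9 + 1457 = 1448)
H(L, A) = L + A*L² (H(L, A) = L²*A + L = A*L² + L = L + A*L²)
o(y) = -4 + 16*y (o(y) = -4*(1 + y*(-4)) = -4*(1 - 4*y) = -4 + 16*y)
(N/o(-76))/9881 = (1448/(-4 + 16*(-76)))/9881 = (1448/(-4 - 1216))*(1/9881) = (1448/(-1220))*(1/9881) = (1448*(-1/1220))*(1/9881) = -362/305*1/9881 = -362/3013705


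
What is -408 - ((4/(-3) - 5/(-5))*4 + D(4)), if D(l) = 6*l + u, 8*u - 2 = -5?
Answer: -10327/24 ≈ -430.29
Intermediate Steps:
u = -3/8 (u = ¼ + (⅛)*(-5) = ¼ - 5/8 = -3/8 ≈ -0.37500)
D(l) = -3/8 + 6*l (D(l) = 6*l - 3/8 = -3/8 + 6*l)
-408 - ((4/(-3) - 5/(-5))*4 + D(4)) = -408 - ((4/(-3) - 5/(-5))*4 + (-3/8 + 6*4)) = -408 - ((4*(-⅓) - 5*(-⅕))*4 + (-3/8 + 24)) = -408 - ((-4/3 + 1)*4 + 189/8) = -408 - (-⅓*4 + 189/8) = -408 - (-4/3 + 189/8) = -408 - 1*535/24 = -408 - 535/24 = -10327/24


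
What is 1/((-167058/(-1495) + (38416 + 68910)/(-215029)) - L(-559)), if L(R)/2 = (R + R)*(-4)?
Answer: -321468355/2839451104808 ≈ -0.00011321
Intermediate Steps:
L(R) = -16*R (L(R) = 2*((R + R)*(-4)) = 2*((2*R)*(-4)) = 2*(-8*R) = -16*R)
1/((-167058/(-1495) + (38416 + 68910)/(-215029)) - L(-559)) = 1/((-167058/(-1495) + (38416 + 68910)/(-215029)) - (-16)*(-559)) = 1/((-167058*(-1/1495) + 107326*(-1/215029)) - 1*8944) = 1/((167058/1495 - 107326/215029) - 8944) = 1/(35761862312/321468355 - 8944) = 1/(-2839451104808/321468355) = -321468355/2839451104808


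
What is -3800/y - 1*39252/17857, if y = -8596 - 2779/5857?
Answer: -225554924236/128441704601 ≈ -1.7561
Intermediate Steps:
y = -50349551/5857 (y = -8596 - 2779/5857 = -50349551/5857 ≈ -8596.5)
-3800/y - 1*39252/17857 = -3800/(-50349551/5857) - 1*39252/17857 = -3800*(-5857/50349551) - 39252*1/17857 = 22256600/50349551 - 39252/17857 = -225554924236/128441704601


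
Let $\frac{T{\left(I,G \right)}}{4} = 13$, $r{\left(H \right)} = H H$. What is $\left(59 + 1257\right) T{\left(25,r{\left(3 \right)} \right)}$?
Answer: $68432$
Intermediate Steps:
$r{\left(H \right)} = H^{2}$
$T{\left(I,G \right)} = 52$ ($T{\left(I,G \right)} = 4 \cdot 13 = 52$)
$\left(59 + 1257\right) T{\left(25,r{\left(3 \right)} \right)} = \left(59 + 1257\right) 52 = 1316 \cdot 52 = 68432$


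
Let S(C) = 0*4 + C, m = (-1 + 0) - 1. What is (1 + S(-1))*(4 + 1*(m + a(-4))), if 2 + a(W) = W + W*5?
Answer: 0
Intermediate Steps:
a(W) = -2 + 6*W (a(W) = -2 + (W + W*5) = -2 + (W + 5*W) = -2 + 6*W)
m = -2 (m = -1 - 1 = -2)
S(C) = C (S(C) = 0 + C = C)
(1 + S(-1))*(4 + 1*(m + a(-4))) = (1 - 1)*(4 + 1*(-2 + (-2 + 6*(-4)))) = 0*(4 + 1*(-2 + (-2 - 24))) = 0*(4 + 1*(-2 - 26)) = 0*(4 + 1*(-28)) = 0*(4 - 28) = 0*(-24) = 0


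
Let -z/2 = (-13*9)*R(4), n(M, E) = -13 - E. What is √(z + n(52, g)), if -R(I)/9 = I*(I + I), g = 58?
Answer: I*√67463 ≈ 259.74*I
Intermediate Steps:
R(I) = -18*I² (R(I) = -9*I*(I + I) = -9*I*2*I = -18*I²)
z = -67392 (z = -2*(-13*9)*(-18*4²) = -(-234)*(-18*16) = -(-234)*(-288) = -2*33696 = -67392)
√(z + n(52, g)) = √(-67392 + (-13 - 1*58)) = √(-67392 + (-13 - 58)) = √(-67392 - 71) = √(-67463) = I*√67463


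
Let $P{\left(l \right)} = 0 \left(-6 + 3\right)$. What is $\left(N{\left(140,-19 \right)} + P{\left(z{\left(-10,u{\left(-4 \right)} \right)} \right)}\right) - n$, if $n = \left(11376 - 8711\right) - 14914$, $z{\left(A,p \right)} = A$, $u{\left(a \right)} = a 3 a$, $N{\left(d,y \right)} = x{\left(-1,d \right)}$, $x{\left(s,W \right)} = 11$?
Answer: $12260$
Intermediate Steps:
$N{\left(d,y \right)} = 11$
$u{\left(a \right)} = 3 a^{2}$ ($u{\left(a \right)} = 3 a a = 3 a^{2}$)
$P{\left(l \right)} = 0$ ($P{\left(l \right)} = 0 \left(-3\right) = 0$)
$n = -12249$ ($n = 2665 - 14914 = -12249$)
$\left(N{\left(140,-19 \right)} + P{\left(z{\left(-10,u{\left(-4 \right)} \right)} \right)}\right) - n = \left(11 + 0\right) - -12249 = 11 + 12249 = 12260$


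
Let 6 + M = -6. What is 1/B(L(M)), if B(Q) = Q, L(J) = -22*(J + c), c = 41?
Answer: -1/638 ≈ -0.0015674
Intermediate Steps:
M = -12 (M = -6 - 6 = -12)
L(J) = -902 - 22*J (L(J) = -22*(J + 41) = -22*(41 + J) = -902 - 22*J)
1/B(L(M)) = 1/(-902 - 22*(-12)) = 1/(-902 + 264) = 1/(-638) = -1/638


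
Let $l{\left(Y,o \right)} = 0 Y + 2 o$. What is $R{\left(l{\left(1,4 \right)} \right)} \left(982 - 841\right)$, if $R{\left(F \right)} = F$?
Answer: $1128$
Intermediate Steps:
$l{\left(Y,o \right)} = 2 o$ ($l{\left(Y,o \right)} = 0 + 2 o = 2 o$)
$R{\left(l{\left(1,4 \right)} \right)} \left(982 - 841\right) = 2 \cdot 4 \left(982 - 841\right) = 8 \cdot 141 = 1128$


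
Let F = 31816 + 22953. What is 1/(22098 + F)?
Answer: 1/76867 ≈ 1.3009e-5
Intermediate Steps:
F = 54769
1/(22098 + F) = 1/(22098 + 54769) = 1/76867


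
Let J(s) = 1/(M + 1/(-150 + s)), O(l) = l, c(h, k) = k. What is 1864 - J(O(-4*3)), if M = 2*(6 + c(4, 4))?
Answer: 6037334/3239 ≈ 1863.9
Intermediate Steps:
M = 20 (M = 2*(6 + 4) = 2*10 = 20)
J(s) = 1/(20 + 1/(-150 + s))
1864 - J(O(-4*3)) = 1864 - (-150 - 4*3)/(-2999 + 20*(-4*3)) = 1864 - (-150 - 12)/(-2999 + 20*(-12)) = 1864 - (-162)/(-2999 - 240) = 1864 - (-162)/(-3239) = 1864 - (-1)*(-162)/3239 = 1864 - 1*162/3239 = 1864 - 162/3239 = 6037334/3239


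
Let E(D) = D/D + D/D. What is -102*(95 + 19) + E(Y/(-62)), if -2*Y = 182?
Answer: -11626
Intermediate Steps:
Y = -91 (Y = -1/2*182 = -91)
E(D) = 2 (E(D) = 1 + 1 = 2)
-102*(95 + 19) + E(Y/(-62)) = -102*(95 + 19) + 2 = -102*114 + 2 = -11628 + 2 = -11626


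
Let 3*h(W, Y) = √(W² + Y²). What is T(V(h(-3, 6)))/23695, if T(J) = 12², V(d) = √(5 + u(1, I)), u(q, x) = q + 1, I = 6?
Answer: 144/23695 ≈ 0.0060772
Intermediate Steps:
u(q, x) = 1 + q
h(W, Y) = √(W² + Y²)/3
V(d) = √7 (V(d) = √(5 + (1 + 1)) = √(5 + 2) = √7)
T(J) = 144
T(V(h(-3, 6)))/23695 = 144/23695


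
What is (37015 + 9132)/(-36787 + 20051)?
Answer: -46147/16736 ≈ -2.7574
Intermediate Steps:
(37015 + 9132)/(-36787 + 20051) = 46147/(-16736) = 46147*(-1/16736) = -46147/16736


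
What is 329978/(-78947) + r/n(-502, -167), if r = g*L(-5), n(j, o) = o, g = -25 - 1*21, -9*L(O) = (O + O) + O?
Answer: -13378288/3595677 ≈ -3.7207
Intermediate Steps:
L(O) = -O/3 (L(O) = -((O + O) + O)/9 = -(2*O + O)/9 = -O/3)
g = -46 (g = -25 - 21 = -46)
r = -230/3 (r = -(-46)*(-5)/3 = -46*5/3 = -230/3 ≈ -76.667)
329978/(-78947) + r/n(-502, -167) = 329978/(-78947) - 230/3/(-167) = 329978*(-1/78947) - 230/3*(-1/167) = -29998/7177 + 230/501 = -13378288/3595677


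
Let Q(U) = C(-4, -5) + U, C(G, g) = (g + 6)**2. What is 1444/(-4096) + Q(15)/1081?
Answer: -373857/1106944 ≈ -0.33774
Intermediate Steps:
C(G, g) = (6 + g)**2
Q(U) = 1 + U (Q(U) = (6 - 5)**2 + U = 1**2 + U = 1 + U)
1444/(-4096) + Q(15)/1081 = 1444/(-4096) + (1 + 15)/1081 = 1444*(-1/4096) + 16*(1/1081) = -361/1024 + 16/1081 = -373857/1106944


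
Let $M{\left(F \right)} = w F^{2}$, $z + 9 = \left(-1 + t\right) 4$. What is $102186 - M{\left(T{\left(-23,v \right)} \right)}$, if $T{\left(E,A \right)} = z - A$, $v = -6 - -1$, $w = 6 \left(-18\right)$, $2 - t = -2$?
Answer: $109098$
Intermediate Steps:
$t = 4$ ($t = 2 - -2 = 2 + 2 = 4$)
$w = -108$
$z = 3$ ($z = -9 + \left(-1 + 4\right) 4 = -9 + 3 \cdot 4 = -9 + 12 = 3$)
$v = -5$ ($v = -6 + 1 = -5$)
$T{\left(E,A \right)} = 3 - A$
$M{\left(F \right)} = - 108 F^{2}$
$102186 - M{\left(T{\left(-23,v \right)} \right)} = 102186 - - 108 \left(3 - -5\right)^{2} = 102186 - - 108 \left(3 + 5\right)^{2} = 102186 - - 108 \cdot 8^{2} = 102186 - \left(-108\right) 64 = 102186 - -6912 = 102186 + 6912 = 109098$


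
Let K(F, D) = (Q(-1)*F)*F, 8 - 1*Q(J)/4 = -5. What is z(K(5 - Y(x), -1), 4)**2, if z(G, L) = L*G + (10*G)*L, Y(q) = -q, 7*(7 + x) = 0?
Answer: 83759104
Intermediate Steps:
x = -7 (x = -7 + (1/7)*0 = -7 + 0 = -7)
Q(J) = 52 (Q(J) = 32 - 4*(-5) = 32 + 20 = 52)
K(F, D) = 52*F**2 (K(F, D) = (52*F)*F = 52*F**2)
z(G, L) = 11*G*L (z(G, L) = G*L + 10*G*L = 11*G*L)
z(K(5 - Y(x), -1), 4)**2 = (11*(52*(5 - (-1)*(-7))**2)*4)**2 = (11*(52*(5 - 1*7)**2)*4)**2 = (11*(52*(5 - 7)**2)*4)**2 = (11*(52*(-2)**2)*4)**2 = (11*(52*4)*4)**2 = (11*208*4)**2 = 9152**2 = 83759104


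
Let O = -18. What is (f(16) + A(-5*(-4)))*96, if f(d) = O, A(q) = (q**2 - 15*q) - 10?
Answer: 6912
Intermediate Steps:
A(q) = -10 + q**2 - 15*q
f(d) = -18
(f(16) + A(-5*(-4)))*96 = (-18 + (-10 + (-5*(-4))**2 - (-75)*(-4)))*96 = (-18 + (-10 + 20**2 - 15*20))*96 = (-18 + (-10 + 400 - 300))*96 = (-18 + 90)*96 = 72*96 = 6912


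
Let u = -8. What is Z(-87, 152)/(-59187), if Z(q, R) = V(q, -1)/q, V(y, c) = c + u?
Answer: -1/572141 ≈ -1.7478e-6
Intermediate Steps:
V(y, c) = -8 + c (V(y, c) = c - 8 = -8 + c)
Z(q, R) = -9/q (Z(q, R) = (-8 - 1)/q = -9/q)
Z(-87, 152)/(-59187) = -9/(-87)/(-59187) = -9*(-1/87)*(-1/59187) = (3/29)*(-1/59187) = -1/572141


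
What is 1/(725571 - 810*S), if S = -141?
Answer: 1/839781 ≈ 1.1908e-6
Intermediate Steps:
1/(725571 - 810*S) = 1/(725571 - 810*(-141)) = 1/(725571 + 114210) = 1/839781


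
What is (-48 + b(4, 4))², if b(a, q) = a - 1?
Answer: 2025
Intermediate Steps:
b(a, q) = -1 + a
(-48 + b(4, 4))² = (-48 + (-1 + 4))² = (-48 + 3)² = (-45)² = 2025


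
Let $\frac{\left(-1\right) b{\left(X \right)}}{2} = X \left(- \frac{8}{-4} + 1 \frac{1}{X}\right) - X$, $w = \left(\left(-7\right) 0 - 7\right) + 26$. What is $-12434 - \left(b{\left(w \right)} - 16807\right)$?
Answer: $4413$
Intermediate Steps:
$w = 19$ ($w = \left(0 - 7\right) + 26 = -7 + 26 = 19$)
$b{\left(X \right)} = 2 X - 2 X \left(2 + \frac{1}{X}\right)$ ($b{\left(X \right)} = - 2 \left(X \left(- \frac{8}{-4} + 1 \frac{1}{X}\right) - X\right) = - 2 \left(X \left(\left(-8\right) \left(- \frac{1}{4}\right) + \frac{1}{X}\right) - X\right) = - 2 \left(X \left(2 + \frac{1}{X}\right) - X\right) = - 2 \left(- X + X \left(2 + \frac{1}{X}\right)\right) = 2 X - 2 X \left(2 + \frac{1}{X}\right)$)
$-12434 - \left(b{\left(w \right)} - 16807\right) = -12434 - \left(\left(-2 - 38\right) - 16807\right) = -12434 - \left(-40 - 16807\right) = -12434 - -16847 = -12434 + 16847 = 4413$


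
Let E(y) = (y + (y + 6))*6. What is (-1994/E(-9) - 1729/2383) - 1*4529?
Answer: -386220245/85788 ≈ -4502.0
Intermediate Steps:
E(y) = 36 + 12*y (E(y) = (y + (6 + y))*6 = (6 + 2*y)*6 = 36 + 12*y)
(-1994/E(-9) - 1729/2383) - 1*4529 = (-1994/(36 + 12*(-9)) - 1729/2383) - 1*4529 = (-1994/(36 - 108) - 1729*1/2383) - 4529 = (-1994/(-72) - 1729/2383) - 4529 = (-1994*(-1/72) - 1729/2383) - 4529 = (997/36 - 1729/2383) - 4529 = 2313607/85788 - 4529 = -386220245/85788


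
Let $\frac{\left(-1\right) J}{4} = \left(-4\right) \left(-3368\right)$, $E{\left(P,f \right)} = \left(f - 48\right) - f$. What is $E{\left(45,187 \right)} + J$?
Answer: $-53936$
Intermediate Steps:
$E{\left(P,f \right)} = -48$ ($E{\left(P,f \right)} = \left(f - 48\right) - f = \left(-48 + f\right) - f = -48$)
$J = -53888$ ($J = - 4 \left(\left(-4\right) \left(-3368\right)\right) = \left(-4\right) 13472 = -53888$)
$E{\left(45,187 \right)} + J = -48 - 53888 = -53936$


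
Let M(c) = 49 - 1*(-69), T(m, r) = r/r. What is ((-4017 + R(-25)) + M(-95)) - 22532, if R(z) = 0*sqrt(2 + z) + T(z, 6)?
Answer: -26430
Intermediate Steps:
T(m, r) = 1
M(c) = 118 (M(c) = 49 + 69 = 118)
R(z) = 1 (R(z) = 0*sqrt(2 + z) + 1 = 0 + 1 = 1)
((-4017 + R(-25)) + M(-95)) - 22532 = ((-4017 + 1) + 118) - 22532 = (-4016 + 118) - 22532 = -3898 - 22532 = -26430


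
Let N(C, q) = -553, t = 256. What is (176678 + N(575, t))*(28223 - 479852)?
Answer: -79543157625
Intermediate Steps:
(176678 + N(575, t))*(28223 - 479852) = (176678 - 553)*(28223 - 479852) = 176125*(-451629) = -79543157625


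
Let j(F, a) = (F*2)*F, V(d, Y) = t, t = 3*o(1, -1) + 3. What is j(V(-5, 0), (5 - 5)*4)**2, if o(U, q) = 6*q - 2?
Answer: 777924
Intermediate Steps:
o(U, q) = -2 + 6*q
t = -21 (t = 3*(-2 + 6*(-1)) + 3 = 3*(-2 - 6) + 3 = 3*(-8) + 3 = -24 + 3 = -21)
V(d, Y) = -21
j(F, a) = 2*F**2 (j(F, a) = (2*F)*F = 2*F**2)
j(V(-5, 0), (5 - 5)*4)**2 = (2*(-21)**2)**2 = (2*441)**2 = 882**2 = 777924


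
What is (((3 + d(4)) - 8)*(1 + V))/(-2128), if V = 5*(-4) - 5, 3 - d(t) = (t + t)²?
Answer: -99/133 ≈ -0.74436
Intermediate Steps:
d(t) = 3 - 4*t² (d(t) = 3 - (t + t)² = 3 - (2*t)² = 3 - 4*t²)
V = -25 (V = -20 - 5 = -25)
(((3 + d(4)) - 8)*(1 + V))/(-2128) = (((3 + (3 - 4*4²)) - 8)*(1 - 25))/(-2128) = (((3 + (3 - 4*16)) - 8)*(-24))*(-1/2128) = (((3 + (3 - 64)) - 8)*(-24))*(-1/2128) = (((3 - 61) - 8)*(-24))*(-1/2128) = ((-58 - 8)*(-24))*(-1/2128) = -66*(-24)*(-1/2128) = 1584*(-1/2128) = -99/133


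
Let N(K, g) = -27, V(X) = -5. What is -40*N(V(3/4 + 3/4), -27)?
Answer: 1080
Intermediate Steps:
-40*N(V(3/4 + 3/4), -27) = -40*(-27) = 1080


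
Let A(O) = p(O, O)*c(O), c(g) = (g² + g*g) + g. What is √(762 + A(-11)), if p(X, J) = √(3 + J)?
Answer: √(762 + 462*I*√2) ≈ 29.713 + 10.995*I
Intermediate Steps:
c(g) = g + 2*g² (c(g) = (g² + g²) + g = 2*g² + g = g + 2*g²)
A(O) = O*√(3 + O)*(1 + 2*O) (A(O) = √(3 + O)*(O*(1 + 2*O)) = O*√(3 + O)*(1 + 2*O))
√(762 + A(-11)) = √(762 - 11*√(3 - 11)*(1 + 2*(-11))) = √(762 - 11*√(-8)*(1 - 22)) = √(762 - 11*2*I*√2*(-21)) = √(762 + 462*I*√2)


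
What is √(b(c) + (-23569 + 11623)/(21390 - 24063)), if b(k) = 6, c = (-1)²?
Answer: 4*√53/9 ≈ 3.2356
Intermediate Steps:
c = 1
√(b(c) + (-23569 + 11623)/(21390 - 24063)) = √(6 + (-23569 + 11623)/(21390 - 24063)) = √(6 - 11946/(-2673)) = √(6 - 11946*(-1/2673)) = √(6 + 362/81) = √(848/81) = 4*√53/9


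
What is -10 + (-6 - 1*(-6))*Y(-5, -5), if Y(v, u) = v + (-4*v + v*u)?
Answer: -10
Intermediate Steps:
Y(v, u) = -3*v + u*v (Y(v, u) = v + (-4*v + u*v) = -3*v + u*v)
-10 + (-6 - 1*(-6))*Y(-5, -5) = -10 + (-6 - 1*(-6))*(-5*(-3 - 5)) = -10 + (-6 + 6)*(-5*(-8)) = -10 + 0*40 = -10 + 0 = -10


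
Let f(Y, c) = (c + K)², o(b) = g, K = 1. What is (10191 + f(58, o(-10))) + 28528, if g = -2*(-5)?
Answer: 38840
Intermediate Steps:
g = 10
o(b) = 10
f(Y, c) = (1 + c)² (f(Y, c) = (c + 1)² = (1 + c)²)
(10191 + f(58, o(-10))) + 28528 = (10191 + (1 + 10)²) + 28528 = (10191 + 11²) + 28528 = (10191 + 121) + 28528 = 10312 + 28528 = 38840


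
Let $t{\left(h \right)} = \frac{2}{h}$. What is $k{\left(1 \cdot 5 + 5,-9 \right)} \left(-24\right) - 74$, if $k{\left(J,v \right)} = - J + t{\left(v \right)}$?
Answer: $\frac{514}{3} \approx 171.33$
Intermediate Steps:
$k{\left(J,v \right)} = - J + \frac{2}{v}$
$k{\left(1 \cdot 5 + 5,-9 \right)} \left(-24\right) - 74 = \left(- (1 \cdot 5 + 5) + \frac{2}{-9}\right) \left(-24\right) - 74 = \left(- (5 + 5) + 2 \left(- \frac{1}{9}\right)\right) \left(-24\right) - 74 = \left(\left(-1\right) 10 - \frac{2}{9}\right) \left(-24\right) - 74 = \left(-10 - \frac{2}{9}\right) \left(-24\right) - 74 = \left(- \frac{92}{9}\right) \left(-24\right) - 74 = \frac{736}{3} - 74 = \frac{514}{3}$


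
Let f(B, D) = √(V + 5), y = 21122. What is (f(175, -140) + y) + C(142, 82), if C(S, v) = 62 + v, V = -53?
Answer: 21266 + 4*I*√3 ≈ 21266.0 + 6.9282*I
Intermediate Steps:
f(B, D) = 4*I*√3 (f(B, D) = √(-53 + 5) = √(-48) = 4*I*√3)
(f(175, -140) + y) + C(142, 82) = (4*I*√3 + 21122) + (62 + 82) = (21122 + 4*I*√3) + 144 = 21266 + 4*I*√3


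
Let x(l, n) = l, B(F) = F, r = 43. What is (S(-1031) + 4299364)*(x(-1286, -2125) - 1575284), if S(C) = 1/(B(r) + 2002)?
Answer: -2772303555620634/409 ≈ -6.7782e+12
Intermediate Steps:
S(C) = 1/2045 (S(C) = 1/(43 + 2002) = 1/2045)
(S(-1031) + 4299364)*(x(-1286, -2125) - 1575284) = (1/2045 + 4299364)*(-1286 - 1575284) = (8792199381/2045)*(-1576570) = -2772303555620634/409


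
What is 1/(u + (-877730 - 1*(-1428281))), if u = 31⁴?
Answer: 1/1474072 ≈ 6.7839e-7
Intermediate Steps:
u = 923521
1/(u + (-877730 - 1*(-1428281))) = 1/(923521 + (-877730 - 1*(-1428281))) = 1/(923521 + (-877730 + 1428281)) = 1/(923521 + 550551) = 1/1474072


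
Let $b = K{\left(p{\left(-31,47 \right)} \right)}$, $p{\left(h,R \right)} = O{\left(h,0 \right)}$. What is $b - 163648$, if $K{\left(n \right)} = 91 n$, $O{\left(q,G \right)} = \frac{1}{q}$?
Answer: $- \frac{5073179}{31} \approx -1.6365 \cdot 10^{5}$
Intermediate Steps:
$p{\left(h,R \right)} = \frac{1}{h}$
$b = - \frac{91}{31}$ ($b = \frac{91}{-31} = 91 \left(- \frac{1}{31}\right) = - \frac{91}{31} \approx -2.9355$)
$b - 163648 = - \frac{91}{31} - 163648 = - \frac{5073179}{31}$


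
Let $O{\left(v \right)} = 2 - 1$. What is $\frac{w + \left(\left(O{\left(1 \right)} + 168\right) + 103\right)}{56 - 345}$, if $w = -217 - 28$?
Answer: $- \frac{27}{289} \approx -0.093426$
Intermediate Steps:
$O{\left(v \right)} = 1$ ($O{\left(v \right)} = 2 - 1 = 1$)
$w = -245$ ($w = -217 - 28 = -245$)
$\frac{w + \left(\left(O{\left(1 \right)} + 168\right) + 103\right)}{56 - 345} = \frac{-245 + \left(\left(1 + 168\right) + 103\right)}{56 - 345} = \frac{-245 + \left(169 + 103\right)}{-289} = \left(-245 + 272\right) \left(- \frac{1}{289}\right) = 27 \left(- \frac{1}{289}\right) = - \frac{27}{289}$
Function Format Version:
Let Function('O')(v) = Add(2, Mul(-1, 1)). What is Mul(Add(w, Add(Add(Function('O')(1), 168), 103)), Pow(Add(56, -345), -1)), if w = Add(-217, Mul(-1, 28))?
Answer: Rational(-27, 289) ≈ -0.093426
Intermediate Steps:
Function('O')(v) = 1 (Function('O')(v) = Add(2, -1) = 1)
w = -245 (w = Add(-217, -28) = -245)
Mul(Add(w, Add(Add(Function('O')(1), 168), 103)), Pow(Add(56, -345), -1)) = Mul(Add(-245, Add(Add(1, 168), 103)), Pow(Add(56, -345), -1)) = Mul(Add(-245, Add(169, 103)), Pow(-289, -1)) = Mul(Add(-245, 272), Rational(-1, 289)) = Mul(27, Rational(-1, 289)) = Rational(-27, 289)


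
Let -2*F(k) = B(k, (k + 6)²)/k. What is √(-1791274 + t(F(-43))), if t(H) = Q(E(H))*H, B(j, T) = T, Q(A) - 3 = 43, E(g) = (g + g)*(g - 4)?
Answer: I*√3310711685/43 ≈ 1338.1*I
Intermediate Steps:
E(g) = 2*g*(-4 + g) (E(g) = (2*g)*(-4 + g) = 2*g*(-4 + g))
Q(A) = 46 (Q(A) = 3 + 43 = 46)
F(k) = -(6 + k)²/(2*k) (F(k) = -(k + 6)²/(2*k) = -(6 + k)²/(2*k))
t(H) = 46*H
√(-1791274 + t(F(-43))) = √(-1791274 + 46*(-½*(6 - 43)²/(-43))) = √(-1791274 + 46*(-½*(-1/43)*(-37)²)) = √(-1791274 + 46*(-½*(-1/43)*1369)) = √(-1791274 + 46*(1369/86)) = √(-1791274 + 31487/43) = √(-76993295/43) = I*√3310711685/43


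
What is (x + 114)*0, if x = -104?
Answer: 0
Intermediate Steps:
(x + 114)*0 = (-104 + 114)*0 = 10*0 = 0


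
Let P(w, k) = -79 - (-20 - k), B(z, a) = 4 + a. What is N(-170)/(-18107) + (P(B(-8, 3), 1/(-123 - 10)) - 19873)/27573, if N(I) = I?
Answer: -2493550151/3494850177 ≈ -0.71349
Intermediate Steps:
P(w, k) = -59 + k (P(w, k) = -79 + (20 + k) = -59 + k)
N(-170)/(-18107) + (P(B(-8, 3), 1/(-123 - 10)) - 19873)/27573 = -170/(-18107) + ((-59 + 1/(-123 - 10)) - 19873)/27573 = -170*(-1/18107) + ((-59 + 1/(-133)) - 19873)*(1/27573) = 170/18107 + ((-59 - 1/133) - 19873)*(1/27573) = 170/18107 + (-7848/133 - 19873)*(1/27573) = 170/18107 - 2650957/133*1/27573 = 170/18107 - 2650957/3667209 = -2493550151/3494850177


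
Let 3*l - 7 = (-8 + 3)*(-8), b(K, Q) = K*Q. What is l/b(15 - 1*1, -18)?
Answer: -47/756 ≈ -0.062169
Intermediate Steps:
l = 47/3 (l = 7/3 + ((-8 + 3)*(-8))/3 = 7/3 + (-5*(-8))/3 = 7/3 + (⅓)*40 = 7/3 + 40/3 = 47/3 ≈ 15.667)
l/b(15 - 1*1, -18) = 47/(3*(((15 - 1*1)*(-18)))) = 47/(3*(((15 - 1)*(-18)))) = 47/(3*((14*(-18)))) = (47/3)/(-252) = (47/3)*(-1/252) = -47/756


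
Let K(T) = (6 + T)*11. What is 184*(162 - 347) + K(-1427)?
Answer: -49671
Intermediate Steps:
K(T) = 66 + 11*T
184*(162 - 347) + K(-1427) = 184*(162 - 347) + (66 + 11*(-1427)) = 184*(-185) + (66 - 15697) = -34040 - 15631 = -49671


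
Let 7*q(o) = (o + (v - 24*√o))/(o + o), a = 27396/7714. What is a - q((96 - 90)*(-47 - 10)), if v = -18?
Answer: 13408/3857 - 2*I*√38/133 ≈ 3.4763 - 0.092698*I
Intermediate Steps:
a = 13698/3857 (a = 27396*(1/7714) = 13698/3857 ≈ 3.5515)
q(o) = (-18 + o - 24*√o)/(14*o) (q(o) = ((o + (-18 - 24*√o))/(o + o))/7 = ((-18 + o - 24*√o)/((2*o)))/7 = ((-18 + o - 24*√o)*(1/(2*o)))/7 = ((-18 + o - 24*√o)/(2*o))/7 = (-18 + o - 24*√o)/(14*o))
a - q((96 - 90)*(-47 - 10)) = 13698/3857 - (1/14 - 12*1/(√(-47 - 10)*√(96 - 90))/7 - 9*1/((-47 - 10)*(96 - 90))/7) = 13698/3857 - (1/14 - 12*(-I*√38/114)/7 - 9/(7*(6*(-57)))) = 13698/3857 - (1/14 - (-2)*I*√38/133 - 9/7/(-342)) = 13698/3857 - (1/14 - (-2)*I*√38/133 - 9/7*(-1/342)) = 13698/3857 - (1/14 + 2*I*√38/133 + 1/266) = 13698/3857 - (10/133 + 2*I*√38/133) = 13698/3857 + (-10/133 - 2*I*√38/133) = 13408/3857 - 2*I*√38/133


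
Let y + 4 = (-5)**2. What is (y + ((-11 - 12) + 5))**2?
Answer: 9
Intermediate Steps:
y = 21 (y = -4 + (-5)**2 = -4 + 25 = 21)
(y + ((-11 - 12) + 5))**2 = (21 + ((-11 - 12) + 5))**2 = (21 + (-23 + 5))**2 = (21 - 18)**2 = 3**2 = 9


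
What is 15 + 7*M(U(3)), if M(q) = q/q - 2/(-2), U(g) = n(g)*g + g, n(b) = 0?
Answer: 29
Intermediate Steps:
U(g) = g (U(g) = 0*g + g = 0 + g = g)
M(q) = 2 (M(q) = 1 - 2*(-½) = 1 + 1 = 2)
15 + 7*M(U(3)) = 15 + 7*2 = 15 + 14 = 29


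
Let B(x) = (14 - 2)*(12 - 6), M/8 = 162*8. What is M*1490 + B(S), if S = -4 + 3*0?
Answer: 15448392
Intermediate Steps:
M = 10368 (M = 8*(162*8) = 8*1296 = 10368)
S = -4 (S = -4 + 0 = -4)
B(x) = 72 (B(x) = 12*6 = 72)
M*1490 + B(S) = 10368*1490 + 72 = 15448320 + 72 = 15448392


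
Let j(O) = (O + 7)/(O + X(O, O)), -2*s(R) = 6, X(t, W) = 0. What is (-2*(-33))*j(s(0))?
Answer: -88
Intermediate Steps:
s(R) = -3 (s(R) = -½*6 = -3)
j(O) = (7 + O)/O (j(O) = (O + 7)/(O + 0) = (7 + O)/O)
(-2*(-33))*j(s(0)) = (-2*(-33))*((7 - 3)/(-3)) = 66*(-⅓*4) = 66*(-4/3) = -88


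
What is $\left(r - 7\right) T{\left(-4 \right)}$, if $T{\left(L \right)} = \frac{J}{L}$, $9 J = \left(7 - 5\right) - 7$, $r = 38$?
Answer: $\frac{155}{36} \approx 4.3056$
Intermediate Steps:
$J = - \frac{5}{9}$ ($J = \frac{\left(7 - 5\right) - 7}{9} = \frac{2 - 7}{9} = \frac{1}{9} \left(-5\right) = - \frac{5}{9} \approx -0.55556$)
$T{\left(L \right)} = - \frac{5}{9 L}$
$\left(r - 7\right) T{\left(-4 \right)} = \left(38 - 7\right) \left(- \frac{5}{9 \left(-4\right)}\right) = 31 \left(\left(- \frac{5}{9}\right) \left(- \frac{1}{4}\right)\right) = 31 \cdot \frac{5}{36} = \frac{155}{36}$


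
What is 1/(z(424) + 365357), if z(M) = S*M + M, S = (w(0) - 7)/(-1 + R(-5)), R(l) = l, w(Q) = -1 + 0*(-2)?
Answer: 3/1099039 ≈ 2.7297e-6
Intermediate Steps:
w(Q) = -1 (w(Q) = -1 + 0 = -1)
S = 4/3 (S = (-1 - 7)/(-1 - 5) = -8/(-6) = -8*(-1/6) = 4/3 ≈ 1.3333)
z(M) = 7*M/3 (z(M) = 4*M/3 + M = 7*M/3)
1/(z(424) + 365357) = 1/((7/3)*424 + 365357) = 1/(2968/3 + 365357) = 1/(1099039/3) = 3/1099039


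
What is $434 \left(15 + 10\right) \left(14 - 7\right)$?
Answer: $75950$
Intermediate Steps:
$434 \left(15 + 10\right) \left(14 - 7\right) = 434 \cdot 25 \cdot 7 = 434 \cdot 175 = 75950$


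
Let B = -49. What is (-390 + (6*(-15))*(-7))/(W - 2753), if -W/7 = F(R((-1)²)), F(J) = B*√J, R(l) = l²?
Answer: -24/241 ≈ -0.099585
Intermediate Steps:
F(J) = -49*√J
W = 343 (W = -(-343)*√(((-1)²)²) = -(-343)*√(1²) = -(-343)*√1 = -(-343) = -7*(-49) = 343)
(-390 + (6*(-15))*(-7))/(W - 2753) = (-390 + (6*(-15))*(-7))/(343 - 2753) = (-390 - 90*(-7))/(-2410) = (-390 + 630)*(-1/2410) = 240*(-1/2410) = -24/241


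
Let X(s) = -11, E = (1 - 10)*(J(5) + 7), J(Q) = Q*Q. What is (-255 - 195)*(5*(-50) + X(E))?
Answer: 117450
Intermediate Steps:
J(Q) = Q²
E = -288 (E = (1 - 10)*(5² + 7) = -9*(25 + 7) = -9*32 = -288)
(-255 - 195)*(5*(-50) + X(E)) = (-255 - 195)*(5*(-50) - 11) = -450*(-250 - 11) = -450*(-261) = 117450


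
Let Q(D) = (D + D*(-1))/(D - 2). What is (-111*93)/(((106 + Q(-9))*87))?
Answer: -3441/3074 ≈ -1.1194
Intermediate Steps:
Q(D) = 0 (Q(D) = (D - D)/(-2 + D) = 0/(-2 + D) = 0)
(-111*93)/(((106 + Q(-9))*87)) = (-111*93)/(((106 + 0)*87)) = -10323/(106*87) = -10323/9222 = -10323*1/9222 = -3441/3074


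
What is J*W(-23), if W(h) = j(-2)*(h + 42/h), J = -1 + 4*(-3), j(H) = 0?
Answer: 0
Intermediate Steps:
J = -13 (J = -1 - 12 = -13)
W(h) = 0 (W(h) = 0*(h + 42/h) = 0)
J*W(-23) = -13*0 = 0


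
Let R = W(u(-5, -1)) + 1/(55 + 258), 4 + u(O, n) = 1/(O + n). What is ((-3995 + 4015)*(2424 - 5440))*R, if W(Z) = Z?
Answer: 235821040/939 ≈ 2.5114e+5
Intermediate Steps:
u(O, n) = -4 + 1/(O + n)
R = -7819/1878 (R = (1 - 4*(-5) - 4*(-1))/(-5 - 1) + 1/(55 + 258) = (1 + 20 + 4)/(-6) + 1/313 = -⅙*25 + 1/313 = -25/6 + 1/313 = -7819/1878 ≈ -4.1635)
((-3995 + 4015)*(2424 - 5440))*R = ((-3995 + 4015)*(2424 - 5440))*(-7819/1878) = (20*(-3016))*(-7819/1878) = -60320*(-7819/1878) = 235821040/939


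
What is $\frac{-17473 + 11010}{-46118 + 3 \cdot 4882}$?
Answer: $\frac{23}{112} \approx 0.20536$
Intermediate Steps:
$\frac{-17473 + 11010}{-46118 + 3 \cdot 4882} = - \frac{6463}{-46118 + 14646} = - \frac{6463}{-31472} = \left(-6463\right) \left(- \frac{1}{31472}\right) = \frac{23}{112}$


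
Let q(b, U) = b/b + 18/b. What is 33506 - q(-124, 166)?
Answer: 2077319/62 ≈ 33505.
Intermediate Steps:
q(b, U) = 1 + 18/b
33506 - q(-124, 166) = 33506 - (18 - 124)/(-124) = 33506 - (-1)*(-106)/124 = 33506 - 1*53/62 = 33506 - 53/62 = 2077319/62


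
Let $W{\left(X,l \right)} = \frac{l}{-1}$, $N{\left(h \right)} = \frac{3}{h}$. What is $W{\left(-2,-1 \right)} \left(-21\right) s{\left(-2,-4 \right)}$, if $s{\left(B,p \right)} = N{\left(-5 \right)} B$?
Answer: $- \frac{126}{5} \approx -25.2$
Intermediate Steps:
$W{\left(X,l \right)} = - l$ ($W{\left(X,l \right)} = l \left(-1\right) = - l$)
$s{\left(B,p \right)} = - \frac{3 B}{5}$ ($s{\left(B,p \right)} = \frac{3}{-5} B = 3 \left(- \frac{1}{5}\right) B = - \frac{3 B}{5}$)
$W{\left(-2,-1 \right)} \left(-21\right) s{\left(-2,-4 \right)} = \left(-1\right) \left(-1\right) \left(-21\right) \left(\left(- \frac{3}{5}\right) \left(-2\right)\right) = 1 \left(-21\right) \frac{6}{5} = \left(-21\right) \frac{6}{5} = - \frac{126}{5}$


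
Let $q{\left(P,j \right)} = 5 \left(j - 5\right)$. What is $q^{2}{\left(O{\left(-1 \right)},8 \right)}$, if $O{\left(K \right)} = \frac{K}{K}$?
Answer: $225$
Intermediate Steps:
$O{\left(K \right)} = 1$
$q{\left(P,j \right)} = -25 + 5 j$ ($q{\left(P,j \right)} = 5 \left(-5 + j\right) = -25 + 5 j$)
$q^{2}{\left(O{\left(-1 \right)},8 \right)} = \left(-25 + 5 \cdot 8\right)^{2} = \left(-25 + 40\right)^{2} = 15^{2} = 225$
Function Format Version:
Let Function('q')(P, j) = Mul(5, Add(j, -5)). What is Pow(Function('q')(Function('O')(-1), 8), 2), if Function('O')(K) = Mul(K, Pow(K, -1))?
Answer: 225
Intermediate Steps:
Function('O')(K) = 1
Function('q')(P, j) = Add(-25, Mul(5, j)) (Function('q')(P, j) = Mul(5, Add(-5, j)) = Add(-25, Mul(5, j)))
Pow(Function('q')(Function('O')(-1), 8), 2) = Pow(Add(-25, Mul(5, 8)), 2) = Pow(Add(-25, 40), 2) = Pow(15, 2) = 225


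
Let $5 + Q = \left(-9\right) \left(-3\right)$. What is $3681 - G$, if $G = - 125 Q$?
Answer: $6431$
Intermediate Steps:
$Q = 22$ ($Q = -5 - -27 = -5 + 27 = 22$)
$G = -2750$ ($G = \left(-125\right) 22 = -2750$)
$3681 - G = 3681 - -2750 = 3681 + 2750 = 6431$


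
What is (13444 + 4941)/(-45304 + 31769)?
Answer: -3677/2707 ≈ -1.3583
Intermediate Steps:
(13444 + 4941)/(-45304 + 31769) = 18385/(-13535) = 18385*(-1/13535) = -3677/2707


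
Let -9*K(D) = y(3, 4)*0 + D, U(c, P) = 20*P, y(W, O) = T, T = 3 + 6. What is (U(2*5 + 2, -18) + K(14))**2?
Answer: 10588516/81 ≈ 1.3072e+5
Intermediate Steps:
T = 9
y(W, O) = 9
K(D) = -D/9 (K(D) = -(9*0 + D)/9 = -(0 + D)/9 = -D/9)
(U(2*5 + 2, -18) + K(14))**2 = (20*(-18) - 1/9*14)**2 = (-360 - 14/9)**2 = (-3254/9)**2 = 10588516/81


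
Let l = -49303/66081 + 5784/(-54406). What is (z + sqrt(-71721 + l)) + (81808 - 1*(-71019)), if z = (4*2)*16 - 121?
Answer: 152834 + 2*I*sqrt(57939977552415720740913)/1797601443 ≈ 1.5283e+5 + 267.81*I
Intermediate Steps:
l = -1532295761/1797601443 (l = -49303*1/66081 + 5784*(-1/54406) = -49303/66081 - 2892/27203 = -1532295761/1797601443 ≈ -0.85241)
z = 7 (z = 8*16 - 121 = 128 - 121 = 7)
(z + sqrt(-71721 + l)) + (81808 - 1*(-71019)) = (7 + sqrt(-71721 - 1532295761/1797601443)) + (81808 - 1*(-71019)) = (7 + sqrt(-128927305389164/1797601443)) + (81808 + 71019) = (7 + 2*I*sqrt(57939977552415720740913)/1797601443) + 152827 = 152834 + 2*I*sqrt(57939977552415720740913)/1797601443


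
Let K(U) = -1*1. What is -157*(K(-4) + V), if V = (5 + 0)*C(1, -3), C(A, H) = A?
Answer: -628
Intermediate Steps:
K(U) = -1
V = 5 (V = (5 + 0)*1 = 5*1 = 5)
-157*(K(-4) + V) = -157*(-1 + 5) = -157*4 = -628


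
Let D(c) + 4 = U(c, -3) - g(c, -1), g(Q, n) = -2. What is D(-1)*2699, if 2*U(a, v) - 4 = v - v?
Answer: 0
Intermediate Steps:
U(a, v) = 2 (U(a, v) = 2 + (v - v)/2 = 2 + (1/2)*0 = 2 + 0 = 2)
D(c) = 0 (D(c) = -4 + (2 - 1*(-2)) = -4 + (2 + 2) = -4 + 4 = 0)
D(-1)*2699 = 0*2699 = 0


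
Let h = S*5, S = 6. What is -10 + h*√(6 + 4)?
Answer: -10 + 30*√10 ≈ 84.868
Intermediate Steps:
h = 30 (h = 6*5 = 30)
-10 + h*√(6 + 4) = -10 + 30*√(6 + 4) = -10 + 30*√10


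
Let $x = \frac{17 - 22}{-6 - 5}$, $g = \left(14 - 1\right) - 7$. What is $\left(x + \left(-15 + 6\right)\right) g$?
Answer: $- \frac{564}{11} \approx -51.273$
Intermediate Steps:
$g = 6$ ($g = 13 - 7 = 6$)
$x = \frac{5}{11}$ ($x = - \frac{5}{-11} = \left(-5\right) \left(- \frac{1}{11}\right) = \frac{5}{11} \approx 0.45455$)
$\left(x + \left(-15 + 6\right)\right) g = \left(\frac{5}{11} + \left(-15 + 6\right)\right) 6 = \left(\frac{5}{11} - 9\right) 6 = \left(- \frac{94}{11}\right) 6 = - \frac{564}{11}$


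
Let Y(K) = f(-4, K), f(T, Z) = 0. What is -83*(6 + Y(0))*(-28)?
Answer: 13944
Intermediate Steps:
Y(K) = 0
-83*(6 + Y(0))*(-28) = -83*(6 + 0)*(-28) = -498*(-28) = -83*(-168) = 13944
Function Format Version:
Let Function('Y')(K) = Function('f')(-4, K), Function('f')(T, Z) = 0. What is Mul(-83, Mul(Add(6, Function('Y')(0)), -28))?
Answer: 13944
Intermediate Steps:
Function('Y')(K) = 0
Mul(-83, Mul(Add(6, Function('Y')(0)), -28)) = Mul(-83, Mul(Add(6, 0), -28)) = Mul(-83, Mul(6, -28)) = Mul(-83, -168) = 13944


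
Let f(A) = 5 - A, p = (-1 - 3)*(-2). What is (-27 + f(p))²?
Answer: 900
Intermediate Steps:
p = 8 (p = -4*(-2) = 8)
(-27 + f(p))² = (-27 + (5 - 1*8))² = (-27 + (5 - 8))² = (-27 - 3)² = (-30)² = 900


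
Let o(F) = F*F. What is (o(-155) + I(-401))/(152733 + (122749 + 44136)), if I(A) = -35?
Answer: 11995/159809 ≈ 0.075058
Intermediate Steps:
o(F) = F**2
(o(-155) + I(-401))/(152733 + (122749 + 44136)) = ((-155)**2 - 35)/(152733 + (122749 + 44136)) = (24025 - 35)/(152733 + 166885) = 23990/319618 = 23990*(1/319618) = 11995/159809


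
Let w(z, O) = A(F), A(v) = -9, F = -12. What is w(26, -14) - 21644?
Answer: -21653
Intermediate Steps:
w(z, O) = -9
w(26, -14) - 21644 = -9 - 21644 = -21653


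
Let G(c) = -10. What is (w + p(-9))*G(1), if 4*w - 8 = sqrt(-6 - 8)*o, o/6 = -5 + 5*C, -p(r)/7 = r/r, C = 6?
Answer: 50 - 375*I*sqrt(14) ≈ 50.0 - 1403.1*I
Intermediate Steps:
p(r) = -7 (p(r) = -7*r/r = -7*1 = -7)
o = 150 (o = 6*(-5 + 5*6) = 6*(-5 + 30) = 6*25 = 150)
w = 2 + 75*I*sqrt(14)/2 (w = 2 + (sqrt(-6 - 8)*150)/4 = 2 + (sqrt(-14)*150)/4 = 2 + ((I*sqrt(14))*150)/4 = 2 + (150*I*sqrt(14))/4 = 2 + 75*I*sqrt(14)/2 ≈ 2.0 + 140.31*I)
(w + p(-9))*G(1) = ((2 + 75*I*sqrt(14)/2) - 7)*(-10) = (-5 + 75*I*sqrt(14)/2)*(-10) = 50 - 375*I*sqrt(14)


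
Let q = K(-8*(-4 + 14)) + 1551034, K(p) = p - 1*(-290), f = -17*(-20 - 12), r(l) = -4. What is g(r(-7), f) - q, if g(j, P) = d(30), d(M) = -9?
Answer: -1551253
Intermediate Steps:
f = 544 (f = -17*(-32) = 544)
K(p) = 290 + p (K(p) = p + 290 = 290 + p)
g(j, P) = -9
q = 1551244 (q = (290 - 8*(-4 + 14)) + 1551034 = (290 - 8*10) + 1551034 = (290 - 80) + 1551034 = 210 + 1551034 = 1551244)
g(r(-7), f) - q = -9 - 1*1551244 = -9 - 1551244 = -1551253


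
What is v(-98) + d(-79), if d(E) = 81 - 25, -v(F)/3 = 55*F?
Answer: 16226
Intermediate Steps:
v(F) = -165*F
d(E) = 56
v(-98) + d(-79) = -165*(-98) + 56 = 16170 + 56 = 16226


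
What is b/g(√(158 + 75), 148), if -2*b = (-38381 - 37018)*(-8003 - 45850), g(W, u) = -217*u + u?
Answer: 451162483/7104 ≈ 63508.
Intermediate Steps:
g(W, u) = -216*u
b = -4060462347/2 (b = -(-38381 - 37018)*(-8003 - 45850)/2 = -(-75399)*(-53853)/2 = -½*4060462347 = -4060462347/2 ≈ -2.0302e+9)
b/g(√(158 + 75), 148) = -4060462347/(2*((-216*148))) = -4060462347/2/(-31968) = -4060462347/2*(-1/31968) = 451162483/7104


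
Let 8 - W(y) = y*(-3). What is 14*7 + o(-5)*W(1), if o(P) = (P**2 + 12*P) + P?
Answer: -342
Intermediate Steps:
o(P) = P**2 + 13*P
W(y) = 8 + 3*y (W(y) = 8 - y*(-3) = 8 - (-3)*y = 8 + 3*y)
14*7 + o(-5)*W(1) = 14*7 + (-5*(13 - 5))*(8 + 3*1) = 98 + (-5*8)*(8 + 3) = 98 - 40*11 = 98 - 440 = -342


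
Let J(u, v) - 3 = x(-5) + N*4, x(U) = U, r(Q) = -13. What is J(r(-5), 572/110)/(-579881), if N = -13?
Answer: 54/579881 ≈ 9.3123e-5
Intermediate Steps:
J(u, v) = -54 (J(u, v) = 3 + (-5 - 13*4) = 3 + (-5 - 52) = 3 - 57 = -54)
J(r(-5), 572/110)/(-579881) = -54/(-579881) = -54*(-1/579881) = 54/579881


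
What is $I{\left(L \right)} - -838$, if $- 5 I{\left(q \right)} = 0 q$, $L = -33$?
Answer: $838$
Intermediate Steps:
$I{\left(q \right)} = 0$ ($I{\left(q \right)} = - \frac{0 q}{5} = \left(- \frac{1}{5}\right) 0 = 0$)
$I{\left(L \right)} - -838 = 0 - -838 = 0 + 838 = 838$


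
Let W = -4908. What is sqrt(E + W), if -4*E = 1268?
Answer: 5*I*sqrt(209) ≈ 72.284*I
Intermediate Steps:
E = -317 (E = -1/4*1268 = -317)
sqrt(E + W) = sqrt(-317 - 4908) = sqrt(-5225) = 5*I*sqrt(209)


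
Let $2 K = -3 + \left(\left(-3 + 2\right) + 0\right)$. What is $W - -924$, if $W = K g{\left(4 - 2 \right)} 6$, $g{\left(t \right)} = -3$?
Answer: $960$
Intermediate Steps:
$K = -2$ ($K = \frac{-3 + \left(\left(-3 + 2\right) + 0\right)}{2} = \frac{-3 + \left(-1 + 0\right)}{2} = \frac{-3 - 1}{2} = \frac{1}{2} \left(-4\right) = -2$)
$W = 36$ ($W = \left(-2\right) \left(-3\right) 6 = 6 \cdot 6 = 36$)
$W - -924 = 36 - -924 = 36 + 924 = 960$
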